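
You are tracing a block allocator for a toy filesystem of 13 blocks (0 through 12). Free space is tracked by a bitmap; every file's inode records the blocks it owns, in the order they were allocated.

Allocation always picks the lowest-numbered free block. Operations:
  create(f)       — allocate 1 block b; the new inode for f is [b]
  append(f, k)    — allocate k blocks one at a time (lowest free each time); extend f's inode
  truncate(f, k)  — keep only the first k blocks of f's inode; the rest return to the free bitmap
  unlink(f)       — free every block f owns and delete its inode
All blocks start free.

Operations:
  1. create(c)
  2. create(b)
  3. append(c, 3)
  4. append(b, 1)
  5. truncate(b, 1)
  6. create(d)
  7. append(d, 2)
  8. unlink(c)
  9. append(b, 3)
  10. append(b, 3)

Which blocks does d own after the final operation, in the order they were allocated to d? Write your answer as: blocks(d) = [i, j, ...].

  1. create(c)  ⇒  F............  {c→[0]}
  2. create(b)  ⇒  FF...........  {b→[1]; c→[0]}
  3. append(c, 3)  ⇒  FFFFF........  {b→[1]; c→[0, 2, 3, 4]}
  4. append(b, 1)  ⇒  FFFFFF.......  {b→[1, 5]; c→[0, 2, 3, 4]}
  5. truncate(b, 1)  ⇒  FFFFF........  {b→[1]; c→[0, 2, 3, 4]}
  6. create(d)  ⇒  FFFFFF.......  {b→[1]; c→[0, 2, 3, 4]; d→[5]}
  7. append(d, 2)  ⇒  FFFFFFFF.....  {b→[1]; c→[0, 2, 3, 4]; d→[5, 6, 7]}
  8. unlink(c)  ⇒  .F...FFF.....  {b→[1]; d→[5, 6, 7]}
  9. append(b, 3)  ⇒  FFFF.FFF.....  {b→[1, 0, 2, 3]; d→[5, 6, 7]}
  10. append(b, 3)  ⇒  FFFFFFFFFF...  {b→[1, 0, 2, 3, 4, 8, 9]; d→[5, 6, 7]}

blocks(d) = [5, 6, 7]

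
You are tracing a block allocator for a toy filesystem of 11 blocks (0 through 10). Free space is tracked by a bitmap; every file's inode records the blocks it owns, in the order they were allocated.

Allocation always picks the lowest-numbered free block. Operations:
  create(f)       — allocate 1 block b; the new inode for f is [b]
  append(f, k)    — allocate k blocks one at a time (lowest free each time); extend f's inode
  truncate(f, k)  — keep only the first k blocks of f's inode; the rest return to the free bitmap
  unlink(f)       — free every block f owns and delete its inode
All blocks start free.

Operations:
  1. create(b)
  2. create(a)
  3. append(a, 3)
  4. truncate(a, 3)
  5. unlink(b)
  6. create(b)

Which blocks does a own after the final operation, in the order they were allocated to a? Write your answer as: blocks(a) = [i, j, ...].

[1] create(b) — b=0 (map F..........)
[2] create(a) — a=1 b=0 (map FF.........)
[3] append(a, 3) — a=1,2,3,4 b=0 (map FFFFF......)
[4] truncate(a, 3) — a=1,2,3 b=0 (map FFFF.......)
[5] unlink(b) — a=1,2,3 (map .FFF.......)
[6] create(b) — a=1,2,3 b=0 (map FFFF.......)

blocks(a) = [1, 2, 3]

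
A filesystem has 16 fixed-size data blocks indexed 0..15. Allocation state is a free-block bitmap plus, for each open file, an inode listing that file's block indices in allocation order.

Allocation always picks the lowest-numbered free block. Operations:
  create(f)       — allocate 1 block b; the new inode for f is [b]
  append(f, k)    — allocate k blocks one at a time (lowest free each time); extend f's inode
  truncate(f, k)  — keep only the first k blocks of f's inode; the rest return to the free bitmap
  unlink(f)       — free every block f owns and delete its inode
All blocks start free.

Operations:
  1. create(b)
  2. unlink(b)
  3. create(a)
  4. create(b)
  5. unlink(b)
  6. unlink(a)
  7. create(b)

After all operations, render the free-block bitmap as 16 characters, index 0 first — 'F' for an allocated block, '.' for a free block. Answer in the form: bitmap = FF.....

bitmap = F...............

[1] create(b) — b=0 (map F...............)
[2] unlink(b) —  (map ................)
[3] create(a) — a=0 (map F...............)
[4] create(b) — a=0 b=1 (map FF..............)
[5] unlink(b) — a=0 (map F...............)
[6] unlink(a) —  (map ................)
[7] create(b) — b=0 (map F...............)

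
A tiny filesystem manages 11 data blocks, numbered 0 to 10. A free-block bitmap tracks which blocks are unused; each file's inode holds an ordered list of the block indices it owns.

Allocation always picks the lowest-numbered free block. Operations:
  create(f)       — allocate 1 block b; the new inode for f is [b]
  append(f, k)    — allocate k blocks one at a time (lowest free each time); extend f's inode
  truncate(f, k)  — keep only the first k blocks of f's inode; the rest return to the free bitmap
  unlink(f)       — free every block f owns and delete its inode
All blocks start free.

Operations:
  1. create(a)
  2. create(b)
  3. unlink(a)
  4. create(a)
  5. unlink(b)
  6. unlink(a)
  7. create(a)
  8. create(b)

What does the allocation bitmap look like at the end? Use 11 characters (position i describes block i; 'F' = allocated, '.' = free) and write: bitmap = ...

bitmap = FF.........

after create(a) → a:[0]  free=[F..........]
after create(b) → a:[0], b:[1]  free=[FF.........]
after unlink(a) → b:[1]  free=[.F.........]
after create(a) → a:[0], b:[1]  free=[FF.........]
after unlink(b) → a:[0]  free=[F..........]
after unlink(a) →   free=[...........]
after create(a) → a:[0]  free=[F..........]
after create(b) → a:[0], b:[1]  free=[FF.........]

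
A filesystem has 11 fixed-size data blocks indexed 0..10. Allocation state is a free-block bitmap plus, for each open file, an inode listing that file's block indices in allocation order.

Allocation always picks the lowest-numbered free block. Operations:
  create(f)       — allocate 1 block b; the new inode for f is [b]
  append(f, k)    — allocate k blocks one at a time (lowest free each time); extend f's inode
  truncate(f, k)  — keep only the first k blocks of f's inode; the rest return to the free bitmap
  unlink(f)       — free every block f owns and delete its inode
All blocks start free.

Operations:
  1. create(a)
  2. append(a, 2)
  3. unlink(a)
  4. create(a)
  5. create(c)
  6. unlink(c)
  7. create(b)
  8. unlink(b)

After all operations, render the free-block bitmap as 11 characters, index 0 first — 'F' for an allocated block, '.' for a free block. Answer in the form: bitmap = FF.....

bitmap = F..........

[1] create(a) — a=0 (map F..........)
[2] append(a, 2) — a=0,1,2 (map FFF........)
[3] unlink(a) —  (map ...........)
[4] create(a) — a=0 (map F..........)
[5] create(c) — a=0 c=1 (map FF.........)
[6] unlink(c) — a=0 (map F..........)
[7] create(b) — a=0 b=1 (map FF.........)
[8] unlink(b) — a=0 (map F..........)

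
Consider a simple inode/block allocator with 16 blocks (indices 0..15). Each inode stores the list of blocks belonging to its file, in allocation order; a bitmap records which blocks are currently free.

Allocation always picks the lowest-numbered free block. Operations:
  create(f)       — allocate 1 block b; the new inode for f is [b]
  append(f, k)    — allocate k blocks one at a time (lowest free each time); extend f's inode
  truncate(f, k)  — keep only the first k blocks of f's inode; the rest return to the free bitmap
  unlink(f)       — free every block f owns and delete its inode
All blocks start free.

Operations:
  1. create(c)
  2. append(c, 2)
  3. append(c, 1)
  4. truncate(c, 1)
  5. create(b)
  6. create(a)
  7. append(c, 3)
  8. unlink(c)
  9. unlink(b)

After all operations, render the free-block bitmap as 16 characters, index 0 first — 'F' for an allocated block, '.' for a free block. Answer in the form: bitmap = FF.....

bitmap = ..F.............

create(c): bitmap=F............... | c=[0]
append(c, 2): bitmap=FFF............. | c=[0, 1, 2]
append(c, 1): bitmap=FFFF............ | c=[0, 1, 2, 3]
truncate(c, 1): bitmap=F............... | c=[0]
create(b): bitmap=FF.............. | b=[1] c=[0]
create(a): bitmap=FFF............. | a=[2] b=[1] c=[0]
append(c, 3): bitmap=FFFFFF.......... | a=[2] b=[1] c=[0, 3, 4, 5]
unlink(c): bitmap=.FF............. | a=[2] b=[1]
unlink(b): bitmap=..F............. | a=[2]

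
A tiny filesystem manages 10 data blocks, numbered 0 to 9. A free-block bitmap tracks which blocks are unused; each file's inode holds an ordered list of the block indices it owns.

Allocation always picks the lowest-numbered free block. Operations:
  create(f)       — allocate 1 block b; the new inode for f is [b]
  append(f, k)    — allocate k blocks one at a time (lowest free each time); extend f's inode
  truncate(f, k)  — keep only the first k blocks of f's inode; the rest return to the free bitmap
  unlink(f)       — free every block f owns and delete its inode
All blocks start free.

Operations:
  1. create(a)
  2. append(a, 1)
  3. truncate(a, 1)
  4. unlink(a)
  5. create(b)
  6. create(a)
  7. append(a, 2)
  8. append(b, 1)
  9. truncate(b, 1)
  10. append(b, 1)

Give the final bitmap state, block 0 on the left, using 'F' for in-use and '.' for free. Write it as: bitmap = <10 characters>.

bitmap = FFFFF.....

[1] create(a) — a=0 (map F.........)
[2] append(a, 1) — a=0,1 (map FF........)
[3] truncate(a, 1) — a=0 (map F.........)
[4] unlink(a) —  (map ..........)
[5] create(b) — b=0 (map F.........)
[6] create(a) — a=1 b=0 (map FF........)
[7] append(a, 2) — a=1,2,3 b=0 (map FFFF......)
[8] append(b, 1) — a=1,2,3 b=0,4 (map FFFFF.....)
[9] truncate(b, 1) — a=1,2,3 b=0 (map FFFF......)
[10] append(b, 1) — a=1,2,3 b=0,4 (map FFFFF.....)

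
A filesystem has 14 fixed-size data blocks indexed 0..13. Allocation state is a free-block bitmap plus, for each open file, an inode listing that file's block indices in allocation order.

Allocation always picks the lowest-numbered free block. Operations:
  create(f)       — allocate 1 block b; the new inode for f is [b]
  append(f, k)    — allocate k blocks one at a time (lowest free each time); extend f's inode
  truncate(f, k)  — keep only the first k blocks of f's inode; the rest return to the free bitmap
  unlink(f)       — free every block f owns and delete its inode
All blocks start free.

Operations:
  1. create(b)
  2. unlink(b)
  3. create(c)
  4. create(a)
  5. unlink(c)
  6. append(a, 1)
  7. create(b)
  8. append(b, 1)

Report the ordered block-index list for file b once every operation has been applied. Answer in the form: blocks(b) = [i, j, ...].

blocks(b) = [2, 3]

  1. create(b)  ⇒  F.............  {b→[0]}
  2. unlink(b)  ⇒  ..............  {}
  3. create(c)  ⇒  F.............  {c→[0]}
  4. create(a)  ⇒  FF............  {a→[1]; c→[0]}
  5. unlink(c)  ⇒  .F............  {a→[1]}
  6. append(a, 1)  ⇒  FF............  {a→[1, 0]}
  7. create(b)  ⇒  FFF...........  {a→[1, 0]; b→[2]}
  8. append(b, 1)  ⇒  FFFF..........  {a→[1, 0]; b→[2, 3]}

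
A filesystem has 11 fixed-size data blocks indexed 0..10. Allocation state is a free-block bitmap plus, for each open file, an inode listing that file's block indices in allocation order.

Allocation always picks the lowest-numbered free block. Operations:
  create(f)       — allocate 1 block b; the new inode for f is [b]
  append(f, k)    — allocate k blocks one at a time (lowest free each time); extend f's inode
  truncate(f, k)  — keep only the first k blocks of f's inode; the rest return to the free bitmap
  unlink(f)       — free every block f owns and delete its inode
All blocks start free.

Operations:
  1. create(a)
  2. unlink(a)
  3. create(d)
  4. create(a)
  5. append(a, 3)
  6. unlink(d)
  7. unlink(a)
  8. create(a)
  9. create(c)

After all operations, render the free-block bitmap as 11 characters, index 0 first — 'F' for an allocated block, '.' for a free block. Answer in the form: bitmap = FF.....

after create(a) → a:[0]  free=[F..........]
after unlink(a) →   free=[...........]
after create(d) → d:[0]  free=[F..........]
after create(a) → a:[1], d:[0]  free=[FF.........]
after append(a, 3) → a:[1, 2, 3, 4], d:[0]  free=[FFFFF......]
after unlink(d) → a:[1, 2, 3, 4]  free=[.FFFF......]
after unlink(a) →   free=[...........]
after create(a) → a:[0]  free=[F..........]
after create(c) → a:[0], c:[1]  free=[FF.........]

bitmap = FF.........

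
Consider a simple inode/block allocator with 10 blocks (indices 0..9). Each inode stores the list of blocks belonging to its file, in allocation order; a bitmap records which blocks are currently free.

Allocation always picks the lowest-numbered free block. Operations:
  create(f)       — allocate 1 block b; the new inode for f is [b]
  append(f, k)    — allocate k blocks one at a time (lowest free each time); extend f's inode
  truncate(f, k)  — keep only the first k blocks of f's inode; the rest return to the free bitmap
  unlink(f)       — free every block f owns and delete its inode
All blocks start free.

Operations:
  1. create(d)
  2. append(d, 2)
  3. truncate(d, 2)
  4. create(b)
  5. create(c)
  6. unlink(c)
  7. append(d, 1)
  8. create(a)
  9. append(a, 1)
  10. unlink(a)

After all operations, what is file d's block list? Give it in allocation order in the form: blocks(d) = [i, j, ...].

blocks(d) = [0, 1, 3]

  1. create(d)  ⇒  F.........  {d→[0]}
  2. append(d, 2)  ⇒  FFF.......  {d→[0, 1, 2]}
  3. truncate(d, 2)  ⇒  FF........  {d→[0, 1]}
  4. create(b)  ⇒  FFF.......  {b→[2]; d→[0, 1]}
  5. create(c)  ⇒  FFFF......  {b→[2]; c→[3]; d→[0, 1]}
  6. unlink(c)  ⇒  FFF.......  {b→[2]; d→[0, 1]}
  7. append(d, 1)  ⇒  FFFF......  {b→[2]; d→[0, 1, 3]}
  8. create(a)  ⇒  FFFFF.....  {a→[4]; b→[2]; d→[0, 1, 3]}
  9. append(a, 1)  ⇒  FFFFFF....  {a→[4, 5]; b→[2]; d→[0, 1, 3]}
  10. unlink(a)  ⇒  FFFF......  {b→[2]; d→[0, 1, 3]}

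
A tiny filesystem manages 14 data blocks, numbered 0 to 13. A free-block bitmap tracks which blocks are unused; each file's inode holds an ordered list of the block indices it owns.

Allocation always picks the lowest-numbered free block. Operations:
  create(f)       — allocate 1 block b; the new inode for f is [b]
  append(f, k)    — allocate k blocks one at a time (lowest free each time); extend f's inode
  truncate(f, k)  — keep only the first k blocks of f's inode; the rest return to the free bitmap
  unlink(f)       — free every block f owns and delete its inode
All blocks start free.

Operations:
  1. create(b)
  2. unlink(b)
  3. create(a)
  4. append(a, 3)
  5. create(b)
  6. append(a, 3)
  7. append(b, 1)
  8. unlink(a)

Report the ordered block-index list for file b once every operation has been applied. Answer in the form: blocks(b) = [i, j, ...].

after create(b) → b:[0]  free=[F.............]
after unlink(b) →   free=[..............]
after create(a) → a:[0]  free=[F.............]
after append(a, 3) → a:[0, 1, 2, 3]  free=[FFFF..........]
after create(b) → a:[0, 1, 2, 3], b:[4]  free=[FFFFF.........]
after append(a, 3) → a:[0, 1, 2, 3, 5, 6, 7], b:[4]  free=[FFFFFFFF......]
after append(b, 1) → a:[0, 1, 2, 3, 5, 6, 7], b:[4, 8]  free=[FFFFFFFFF.....]
after unlink(a) → b:[4, 8]  free=[....F...F.....]

blocks(b) = [4, 8]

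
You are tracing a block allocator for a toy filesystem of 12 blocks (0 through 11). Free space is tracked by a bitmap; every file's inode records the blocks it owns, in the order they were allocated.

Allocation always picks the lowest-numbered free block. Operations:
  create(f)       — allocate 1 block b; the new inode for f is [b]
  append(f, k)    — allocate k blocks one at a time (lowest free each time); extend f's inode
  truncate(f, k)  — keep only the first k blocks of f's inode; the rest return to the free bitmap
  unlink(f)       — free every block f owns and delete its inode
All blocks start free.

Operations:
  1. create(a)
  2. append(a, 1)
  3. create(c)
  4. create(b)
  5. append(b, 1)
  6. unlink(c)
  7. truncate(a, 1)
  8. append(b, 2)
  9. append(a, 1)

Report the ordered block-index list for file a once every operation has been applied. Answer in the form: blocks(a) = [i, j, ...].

after create(a) → a:[0]  free=[F...........]
after append(a, 1) → a:[0, 1]  free=[FF..........]
after create(c) → a:[0, 1], c:[2]  free=[FFF.........]
after create(b) → a:[0, 1], b:[3], c:[2]  free=[FFFF........]
after append(b, 1) → a:[0, 1], b:[3, 4], c:[2]  free=[FFFFF.......]
after unlink(c) → a:[0, 1], b:[3, 4]  free=[FF.FF.......]
after truncate(a, 1) → a:[0], b:[3, 4]  free=[F..FF.......]
after append(b, 2) → a:[0], b:[3, 4, 1, 2]  free=[FFFFF.......]
after append(a, 1) → a:[0, 5], b:[3, 4, 1, 2]  free=[FFFFFF......]

blocks(a) = [0, 5]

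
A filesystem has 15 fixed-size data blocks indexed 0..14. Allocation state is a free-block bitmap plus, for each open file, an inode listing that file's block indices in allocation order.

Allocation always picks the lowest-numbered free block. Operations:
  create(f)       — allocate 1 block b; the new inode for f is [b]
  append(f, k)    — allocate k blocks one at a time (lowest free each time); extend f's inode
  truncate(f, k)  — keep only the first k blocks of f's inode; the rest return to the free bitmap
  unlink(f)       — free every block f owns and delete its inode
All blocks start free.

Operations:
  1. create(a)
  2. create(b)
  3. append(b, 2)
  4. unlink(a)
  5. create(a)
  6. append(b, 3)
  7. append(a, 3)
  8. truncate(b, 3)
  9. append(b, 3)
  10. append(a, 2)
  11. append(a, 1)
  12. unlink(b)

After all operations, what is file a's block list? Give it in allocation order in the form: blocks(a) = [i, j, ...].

blocks(a) = [0, 7, 8, 9, 10, 11, 12]

create(a): bitmap=F.............. | a=[0]
create(b): bitmap=FF............. | a=[0] b=[1]
append(b, 2): bitmap=FFFF........... | a=[0] b=[1, 2, 3]
unlink(a): bitmap=.FFF........... | b=[1, 2, 3]
create(a): bitmap=FFFF........... | a=[0] b=[1, 2, 3]
append(b, 3): bitmap=FFFFFFF........ | a=[0] b=[1, 2, 3, 4, 5, 6]
append(a, 3): bitmap=FFFFFFFFFF..... | a=[0, 7, 8, 9] b=[1, 2, 3, 4, 5, 6]
truncate(b, 3): bitmap=FFFF...FFF..... | a=[0, 7, 8, 9] b=[1, 2, 3]
append(b, 3): bitmap=FFFFFFFFFF..... | a=[0, 7, 8, 9] b=[1, 2, 3, 4, 5, 6]
append(a, 2): bitmap=FFFFFFFFFFFF... | a=[0, 7, 8, 9, 10, 11] b=[1, 2, 3, 4, 5, 6]
append(a, 1): bitmap=FFFFFFFFFFFFF.. | a=[0, 7, 8, 9, 10, 11, 12] b=[1, 2, 3, 4, 5, 6]
unlink(b): bitmap=F......FFFFFF.. | a=[0, 7, 8, 9, 10, 11, 12]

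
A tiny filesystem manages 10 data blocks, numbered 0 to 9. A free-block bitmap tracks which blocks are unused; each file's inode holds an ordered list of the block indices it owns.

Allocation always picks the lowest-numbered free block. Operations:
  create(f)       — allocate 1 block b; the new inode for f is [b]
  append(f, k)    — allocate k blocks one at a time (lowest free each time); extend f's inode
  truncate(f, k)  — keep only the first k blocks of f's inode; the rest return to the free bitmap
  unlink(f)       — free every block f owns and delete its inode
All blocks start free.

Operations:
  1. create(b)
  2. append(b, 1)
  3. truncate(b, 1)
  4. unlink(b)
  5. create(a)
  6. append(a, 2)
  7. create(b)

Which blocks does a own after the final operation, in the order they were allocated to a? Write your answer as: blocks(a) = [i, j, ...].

create(b): bitmap=F......... | b=[0]
append(b, 1): bitmap=FF........ | b=[0, 1]
truncate(b, 1): bitmap=F......... | b=[0]
unlink(b): bitmap=.......... | 
create(a): bitmap=F......... | a=[0]
append(a, 2): bitmap=FFF....... | a=[0, 1, 2]
create(b): bitmap=FFFF...... | a=[0, 1, 2] b=[3]

blocks(a) = [0, 1, 2]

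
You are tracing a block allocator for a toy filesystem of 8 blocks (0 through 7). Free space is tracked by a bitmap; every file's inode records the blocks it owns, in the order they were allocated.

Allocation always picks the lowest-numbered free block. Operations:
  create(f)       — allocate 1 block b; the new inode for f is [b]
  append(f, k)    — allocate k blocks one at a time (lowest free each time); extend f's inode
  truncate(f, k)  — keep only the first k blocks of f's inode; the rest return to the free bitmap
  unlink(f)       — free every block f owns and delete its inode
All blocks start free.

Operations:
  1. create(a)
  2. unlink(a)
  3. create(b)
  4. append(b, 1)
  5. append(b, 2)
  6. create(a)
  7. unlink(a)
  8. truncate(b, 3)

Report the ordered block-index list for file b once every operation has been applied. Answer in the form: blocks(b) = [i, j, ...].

create(a): bitmap=F....... | a=[0]
unlink(a): bitmap=........ | 
create(b): bitmap=F....... | b=[0]
append(b, 1): bitmap=FF...... | b=[0, 1]
append(b, 2): bitmap=FFFF.... | b=[0, 1, 2, 3]
create(a): bitmap=FFFFF... | a=[4] b=[0, 1, 2, 3]
unlink(a): bitmap=FFFF.... | b=[0, 1, 2, 3]
truncate(b, 3): bitmap=FFF..... | b=[0, 1, 2]

blocks(b) = [0, 1, 2]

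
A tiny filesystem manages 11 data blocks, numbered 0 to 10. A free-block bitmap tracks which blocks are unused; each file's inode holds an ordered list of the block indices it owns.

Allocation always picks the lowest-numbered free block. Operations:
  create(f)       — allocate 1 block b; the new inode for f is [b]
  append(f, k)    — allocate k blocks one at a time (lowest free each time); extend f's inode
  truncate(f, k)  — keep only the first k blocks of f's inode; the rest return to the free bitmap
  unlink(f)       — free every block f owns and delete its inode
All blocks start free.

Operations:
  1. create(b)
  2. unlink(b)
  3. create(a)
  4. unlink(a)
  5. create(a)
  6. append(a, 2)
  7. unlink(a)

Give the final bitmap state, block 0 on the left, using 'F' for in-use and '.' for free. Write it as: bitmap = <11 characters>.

after create(b) → b:[0]  free=[F..........]
after unlink(b) →   free=[...........]
after create(a) → a:[0]  free=[F..........]
after unlink(a) →   free=[...........]
after create(a) → a:[0]  free=[F..........]
after append(a, 2) → a:[0, 1, 2]  free=[FFF........]
after unlink(a) →   free=[...........]

bitmap = ...........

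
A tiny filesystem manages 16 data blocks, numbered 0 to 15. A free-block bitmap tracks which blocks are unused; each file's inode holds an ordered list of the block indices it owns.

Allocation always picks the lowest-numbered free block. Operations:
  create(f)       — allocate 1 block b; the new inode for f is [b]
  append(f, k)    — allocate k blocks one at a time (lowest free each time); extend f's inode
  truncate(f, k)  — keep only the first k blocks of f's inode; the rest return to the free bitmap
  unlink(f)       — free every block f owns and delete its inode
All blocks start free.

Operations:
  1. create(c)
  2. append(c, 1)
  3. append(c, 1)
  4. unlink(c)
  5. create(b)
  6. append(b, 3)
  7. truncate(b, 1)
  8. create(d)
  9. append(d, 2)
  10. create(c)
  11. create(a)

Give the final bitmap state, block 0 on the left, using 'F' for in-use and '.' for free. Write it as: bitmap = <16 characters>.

[1] create(c) — c=0 (map F...............)
[2] append(c, 1) — c=0,1 (map FF..............)
[3] append(c, 1) — c=0,1,2 (map FFF.............)
[4] unlink(c) —  (map ................)
[5] create(b) — b=0 (map F...............)
[6] append(b, 3) — b=0,1,2,3 (map FFFF............)
[7] truncate(b, 1) — b=0 (map F...............)
[8] create(d) — b=0 d=1 (map FF..............)
[9] append(d, 2) — b=0 d=1,2,3 (map FFFF............)
[10] create(c) — b=0 c=4 d=1,2,3 (map FFFFF...........)
[11] create(a) — a=5 b=0 c=4 d=1,2,3 (map FFFFFF..........)

bitmap = FFFFFF..........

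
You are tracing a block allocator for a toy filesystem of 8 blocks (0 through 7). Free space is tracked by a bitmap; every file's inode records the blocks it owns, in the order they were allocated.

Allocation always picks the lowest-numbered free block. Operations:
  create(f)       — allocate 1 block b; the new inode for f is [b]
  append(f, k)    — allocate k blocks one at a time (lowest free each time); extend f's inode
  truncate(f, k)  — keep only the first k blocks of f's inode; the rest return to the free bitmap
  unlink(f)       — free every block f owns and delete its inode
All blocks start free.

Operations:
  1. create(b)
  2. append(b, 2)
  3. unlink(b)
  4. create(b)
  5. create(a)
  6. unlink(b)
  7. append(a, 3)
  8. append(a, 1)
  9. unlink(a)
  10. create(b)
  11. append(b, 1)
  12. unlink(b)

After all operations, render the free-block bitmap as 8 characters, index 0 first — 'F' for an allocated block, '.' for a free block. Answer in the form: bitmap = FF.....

bitmap = ........

after create(b) → b:[0]  free=[F.......]
after append(b, 2) → b:[0, 1, 2]  free=[FFF.....]
after unlink(b) →   free=[........]
after create(b) → b:[0]  free=[F.......]
after create(a) → a:[1], b:[0]  free=[FF......]
after unlink(b) → a:[1]  free=[.F......]
after append(a, 3) → a:[1, 0, 2, 3]  free=[FFFF....]
after append(a, 1) → a:[1, 0, 2, 3, 4]  free=[FFFFF...]
after unlink(a) →   free=[........]
after create(b) → b:[0]  free=[F.......]
after append(b, 1) → b:[0, 1]  free=[FF......]
after unlink(b) →   free=[........]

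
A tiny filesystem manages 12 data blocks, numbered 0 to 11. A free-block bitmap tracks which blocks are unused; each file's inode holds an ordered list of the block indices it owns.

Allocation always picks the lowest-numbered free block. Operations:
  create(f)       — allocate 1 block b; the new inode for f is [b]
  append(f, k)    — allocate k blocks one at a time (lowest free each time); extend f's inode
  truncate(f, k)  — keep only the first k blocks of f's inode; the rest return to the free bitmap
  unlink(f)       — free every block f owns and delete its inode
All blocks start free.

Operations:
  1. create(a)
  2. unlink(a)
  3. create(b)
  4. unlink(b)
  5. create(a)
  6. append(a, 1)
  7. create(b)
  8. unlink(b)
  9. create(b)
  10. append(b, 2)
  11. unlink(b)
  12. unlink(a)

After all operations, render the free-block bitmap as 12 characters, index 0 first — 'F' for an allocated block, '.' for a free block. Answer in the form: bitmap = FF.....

bitmap = ............

create(a): bitmap=F........... | a=[0]
unlink(a): bitmap=............ | 
create(b): bitmap=F........... | b=[0]
unlink(b): bitmap=............ | 
create(a): bitmap=F........... | a=[0]
append(a, 1): bitmap=FF.......... | a=[0, 1]
create(b): bitmap=FFF......... | a=[0, 1] b=[2]
unlink(b): bitmap=FF.......... | a=[0, 1]
create(b): bitmap=FFF......... | a=[0, 1] b=[2]
append(b, 2): bitmap=FFFFF....... | a=[0, 1] b=[2, 3, 4]
unlink(b): bitmap=FF.......... | a=[0, 1]
unlink(a): bitmap=............ | 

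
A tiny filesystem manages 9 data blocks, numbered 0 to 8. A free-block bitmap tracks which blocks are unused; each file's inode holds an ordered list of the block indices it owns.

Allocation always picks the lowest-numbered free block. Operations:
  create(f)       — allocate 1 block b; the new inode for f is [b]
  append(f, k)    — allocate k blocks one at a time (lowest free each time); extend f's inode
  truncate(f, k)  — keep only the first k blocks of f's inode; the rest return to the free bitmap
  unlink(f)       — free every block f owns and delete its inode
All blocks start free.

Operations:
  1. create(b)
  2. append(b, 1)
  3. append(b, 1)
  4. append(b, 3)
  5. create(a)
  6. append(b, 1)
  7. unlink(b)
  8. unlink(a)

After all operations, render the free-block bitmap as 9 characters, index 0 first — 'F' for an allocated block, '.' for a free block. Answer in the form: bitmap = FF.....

bitmap = .........

after create(b) → b:[0]  free=[F........]
after append(b, 1) → b:[0, 1]  free=[FF.......]
after append(b, 1) → b:[0, 1, 2]  free=[FFF......]
after append(b, 3) → b:[0, 1, 2, 3, 4, 5]  free=[FFFFFF...]
after create(a) → a:[6], b:[0, 1, 2, 3, 4, 5]  free=[FFFFFFF..]
after append(b, 1) → a:[6], b:[0, 1, 2, 3, 4, 5, 7]  free=[FFFFFFFF.]
after unlink(b) → a:[6]  free=[......F..]
after unlink(a) →   free=[.........]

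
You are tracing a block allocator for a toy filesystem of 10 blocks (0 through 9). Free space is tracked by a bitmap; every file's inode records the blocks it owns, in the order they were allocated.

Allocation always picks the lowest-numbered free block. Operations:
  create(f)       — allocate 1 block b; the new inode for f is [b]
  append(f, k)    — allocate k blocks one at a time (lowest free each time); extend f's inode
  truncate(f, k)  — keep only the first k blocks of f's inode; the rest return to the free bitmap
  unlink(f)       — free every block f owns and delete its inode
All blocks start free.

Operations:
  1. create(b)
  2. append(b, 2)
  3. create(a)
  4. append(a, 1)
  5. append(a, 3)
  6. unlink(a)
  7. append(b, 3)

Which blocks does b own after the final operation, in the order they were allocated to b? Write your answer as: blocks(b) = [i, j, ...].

blocks(b) = [0, 1, 2, 3, 4, 5]

[1] create(b) — b=0 (map F.........)
[2] append(b, 2) — b=0,1,2 (map FFF.......)
[3] create(a) — a=3 b=0,1,2 (map FFFF......)
[4] append(a, 1) — a=3,4 b=0,1,2 (map FFFFF.....)
[5] append(a, 3) — a=3,4,5,6,7 b=0,1,2 (map FFFFFFFF..)
[6] unlink(a) — b=0,1,2 (map FFF.......)
[7] append(b, 3) — b=0,1,2,3,4,5 (map FFFFFF....)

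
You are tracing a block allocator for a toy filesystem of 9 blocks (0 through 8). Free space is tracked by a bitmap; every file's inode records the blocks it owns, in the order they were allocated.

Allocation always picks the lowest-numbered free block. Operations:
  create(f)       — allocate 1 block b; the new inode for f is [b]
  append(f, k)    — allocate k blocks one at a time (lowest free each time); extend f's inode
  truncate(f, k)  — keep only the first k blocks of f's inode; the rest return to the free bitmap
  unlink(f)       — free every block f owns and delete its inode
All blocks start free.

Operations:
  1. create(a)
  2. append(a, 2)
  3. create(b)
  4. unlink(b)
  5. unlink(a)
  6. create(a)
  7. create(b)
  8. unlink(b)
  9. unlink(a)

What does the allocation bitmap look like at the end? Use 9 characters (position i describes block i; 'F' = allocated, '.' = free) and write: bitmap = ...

bitmap = .........

create(a): bitmap=F........ | a=[0]
append(a, 2): bitmap=FFF...... | a=[0, 1, 2]
create(b): bitmap=FFFF..... | a=[0, 1, 2] b=[3]
unlink(b): bitmap=FFF...... | a=[0, 1, 2]
unlink(a): bitmap=......... | 
create(a): bitmap=F........ | a=[0]
create(b): bitmap=FF....... | a=[0] b=[1]
unlink(b): bitmap=F........ | a=[0]
unlink(a): bitmap=......... | 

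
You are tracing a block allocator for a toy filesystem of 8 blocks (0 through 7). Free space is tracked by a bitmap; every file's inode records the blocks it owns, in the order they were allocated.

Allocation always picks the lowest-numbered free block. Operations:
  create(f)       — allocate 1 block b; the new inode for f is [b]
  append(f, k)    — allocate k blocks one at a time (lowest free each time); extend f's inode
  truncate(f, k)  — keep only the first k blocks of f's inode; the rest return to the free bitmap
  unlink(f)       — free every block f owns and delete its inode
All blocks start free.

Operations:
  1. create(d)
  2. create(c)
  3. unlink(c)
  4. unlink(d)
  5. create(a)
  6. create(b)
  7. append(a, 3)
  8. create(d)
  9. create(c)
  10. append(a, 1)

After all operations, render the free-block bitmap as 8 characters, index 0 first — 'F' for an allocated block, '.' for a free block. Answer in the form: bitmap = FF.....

[1] create(d) — d=0 (map F.......)
[2] create(c) — c=1 d=0 (map FF......)
[3] unlink(c) — d=0 (map F.......)
[4] unlink(d) —  (map ........)
[5] create(a) — a=0 (map F.......)
[6] create(b) — a=0 b=1 (map FF......)
[7] append(a, 3) — a=0,2,3,4 b=1 (map FFFFF...)
[8] create(d) — a=0,2,3,4 b=1 d=5 (map FFFFFF..)
[9] create(c) — a=0,2,3,4 b=1 c=6 d=5 (map FFFFFFF.)
[10] append(a, 1) — a=0,2,3,4,7 b=1 c=6 d=5 (map FFFFFFFF)

bitmap = FFFFFFFF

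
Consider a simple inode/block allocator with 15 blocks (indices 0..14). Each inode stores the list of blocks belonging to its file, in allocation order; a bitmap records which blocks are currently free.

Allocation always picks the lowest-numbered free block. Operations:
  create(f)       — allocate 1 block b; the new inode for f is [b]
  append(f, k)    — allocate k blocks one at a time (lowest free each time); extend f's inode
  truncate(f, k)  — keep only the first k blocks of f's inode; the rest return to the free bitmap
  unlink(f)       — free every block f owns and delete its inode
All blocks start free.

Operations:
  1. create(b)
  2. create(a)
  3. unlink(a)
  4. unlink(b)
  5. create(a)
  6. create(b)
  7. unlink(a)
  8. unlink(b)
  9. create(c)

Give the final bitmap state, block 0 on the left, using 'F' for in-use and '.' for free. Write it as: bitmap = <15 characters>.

bitmap = F..............

[1] create(b) — b=0 (map F..............)
[2] create(a) — a=1 b=0 (map FF.............)
[3] unlink(a) — b=0 (map F..............)
[4] unlink(b) —  (map ...............)
[5] create(a) — a=0 (map F..............)
[6] create(b) — a=0 b=1 (map FF.............)
[7] unlink(a) — b=1 (map .F.............)
[8] unlink(b) —  (map ...............)
[9] create(c) — c=0 (map F..............)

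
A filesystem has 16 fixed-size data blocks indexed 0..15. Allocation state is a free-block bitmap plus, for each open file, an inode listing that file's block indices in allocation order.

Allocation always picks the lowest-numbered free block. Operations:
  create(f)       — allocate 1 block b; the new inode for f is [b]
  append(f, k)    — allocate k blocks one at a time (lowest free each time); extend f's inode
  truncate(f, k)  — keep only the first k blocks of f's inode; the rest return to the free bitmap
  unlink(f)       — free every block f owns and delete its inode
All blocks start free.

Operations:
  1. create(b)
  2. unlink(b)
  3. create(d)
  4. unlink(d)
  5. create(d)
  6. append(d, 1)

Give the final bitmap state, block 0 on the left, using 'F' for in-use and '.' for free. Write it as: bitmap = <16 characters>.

after create(b) → b:[0]  free=[F...............]
after unlink(b) →   free=[................]
after create(d) → d:[0]  free=[F...............]
after unlink(d) →   free=[................]
after create(d) → d:[0]  free=[F...............]
after append(d, 1) → d:[0, 1]  free=[FF..............]

bitmap = FF..............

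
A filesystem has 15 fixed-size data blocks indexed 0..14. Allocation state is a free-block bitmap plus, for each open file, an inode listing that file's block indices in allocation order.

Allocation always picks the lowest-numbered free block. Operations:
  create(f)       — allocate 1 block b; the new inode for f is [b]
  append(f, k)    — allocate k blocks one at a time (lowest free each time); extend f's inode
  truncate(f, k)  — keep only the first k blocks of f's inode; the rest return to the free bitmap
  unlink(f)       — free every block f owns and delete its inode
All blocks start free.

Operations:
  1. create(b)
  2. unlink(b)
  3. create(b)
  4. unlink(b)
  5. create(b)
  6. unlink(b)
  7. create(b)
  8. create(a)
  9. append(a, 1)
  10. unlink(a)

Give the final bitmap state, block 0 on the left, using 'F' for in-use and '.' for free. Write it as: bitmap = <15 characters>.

create(b): bitmap=F.............. | b=[0]
unlink(b): bitmap=............... | 
create(b): bitmap=F.............. | b=[0]
unlink(b): bitmap=............... | 
create(b): bitmap=F.............. | b=[0]
unlink(b): bitmap=............... | 
create(b): bitmap=F.............. | b=[0]
create(a): bitmap=FF............. | a=[1] b=[0]
append(a, 1): bitmap=FFF............ | a=[1, 2] b=[0]
unlink(a): bitmap=F.............. | b=[0]

bitmap = F..............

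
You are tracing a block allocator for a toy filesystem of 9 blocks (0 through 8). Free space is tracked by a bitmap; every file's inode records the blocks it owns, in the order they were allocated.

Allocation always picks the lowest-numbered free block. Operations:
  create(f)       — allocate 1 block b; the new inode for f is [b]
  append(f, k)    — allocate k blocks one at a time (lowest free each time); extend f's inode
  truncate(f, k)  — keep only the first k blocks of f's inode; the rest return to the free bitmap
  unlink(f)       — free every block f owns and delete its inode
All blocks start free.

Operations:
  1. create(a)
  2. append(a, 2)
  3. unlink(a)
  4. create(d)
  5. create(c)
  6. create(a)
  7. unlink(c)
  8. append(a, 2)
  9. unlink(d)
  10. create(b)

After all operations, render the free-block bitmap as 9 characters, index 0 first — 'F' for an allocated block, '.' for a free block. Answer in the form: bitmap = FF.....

  1. create(a)  ⇒  F........  {a→[0]}
  2. append(a, 2)  ⇒  FFF......  {a→[0, 1, 2]}
  3. unlink(a)  ⇒  .........  {}
  4. create(d)  ⇒  F........  {d→[0]}
  5. create(c)  ⇒  FF.......  {c→[1]; d→[0]}
  6. create(a)  ⇒  FFF......  {a→[2]; c→[1]; d→[0]}
  7. unlink(c)  ⇒  F.F......  {a→[2]; d→[0]}
  8. append(a, 2)  ⇒  FFFF.....  {a→[2, 1, 3]; d→[0]}
  9. unlink(d)  ⇒  .FFF.....  {a→[2, 1, 3]}
  10. create(b)  ⇒  FFFF.....  {a→[2, 1, 3]; b→[0]}

bitmap = FFFF.....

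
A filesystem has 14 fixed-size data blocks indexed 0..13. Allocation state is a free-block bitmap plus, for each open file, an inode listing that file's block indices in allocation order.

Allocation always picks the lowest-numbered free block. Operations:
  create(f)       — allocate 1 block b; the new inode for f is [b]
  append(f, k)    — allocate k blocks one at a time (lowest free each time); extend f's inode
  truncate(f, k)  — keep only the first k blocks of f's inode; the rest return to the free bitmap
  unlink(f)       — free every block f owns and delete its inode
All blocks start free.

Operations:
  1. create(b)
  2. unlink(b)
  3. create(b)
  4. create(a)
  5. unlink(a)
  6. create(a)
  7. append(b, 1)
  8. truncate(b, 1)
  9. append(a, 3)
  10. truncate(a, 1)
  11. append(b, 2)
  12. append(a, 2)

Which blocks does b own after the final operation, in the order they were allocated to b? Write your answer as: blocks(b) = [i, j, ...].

after create(b) → b:[0]  free=[F.............]
after unlink(b) →   free=[..............]
after create(b) → b:[0]  free=[F.............]
after create(a) → a:[1], b:[0]  free=[FF............]
after unlink(a) → b:[0]  free=[F.............]
after create(a) → a:[1], b:[0]  free=[FF............]
after append(b, 1) → a:[1], b:[0, 2]  free=[FFF...........]
after truncate(b, 1) → a:[1], b:[0]  free=[FF............]
after append(a, 3) → a:[1, 2, 3, 4], b:[0]  free=[FFFFF.........]
after truncate(a, 1) → a:[1], b:[0]  free=[FF............]
after append(b, 2) → a:[1], b:[0, 2, 3]  free=[FFFF..........]
after append(a, 2) → a:[1, 4, 5], b:[0, 2, 3]  free=[FFFFFF........]

blocks(b) = [0, 2, 3]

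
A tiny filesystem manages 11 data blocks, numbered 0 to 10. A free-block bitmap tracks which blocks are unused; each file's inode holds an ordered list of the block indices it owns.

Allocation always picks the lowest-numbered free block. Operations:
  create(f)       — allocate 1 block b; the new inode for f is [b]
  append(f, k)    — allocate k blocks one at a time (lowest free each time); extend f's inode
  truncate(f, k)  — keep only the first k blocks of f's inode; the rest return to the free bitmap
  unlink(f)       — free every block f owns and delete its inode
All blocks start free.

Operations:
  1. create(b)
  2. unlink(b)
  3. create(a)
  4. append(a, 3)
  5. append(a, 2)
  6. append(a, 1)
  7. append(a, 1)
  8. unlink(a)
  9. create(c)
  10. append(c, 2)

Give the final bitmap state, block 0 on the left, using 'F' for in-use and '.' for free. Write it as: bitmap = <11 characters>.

bitmap = FFF........

after create(b) → b:[0]  free=[F..........]
after unlink(b) →   free=[...........]
after create(a) → a:[0]  free=[F..........]
after append(a, 3) → a:[0, 1, 2, 3]  free=[FFFF.......]
after append(a, 2) → a:[0, 1, 2, 3, 4, 5]  free=[FFFFFF.....]
after append(a, 1) → a:[0, 1, 2, 3, 4, 5, 6]  free=[FFFFFFF....]
after append(a, 1) → a:[0, 1, 2, 3, 4, 5, 6, 7]  free=[FFFFFFFF...]
after unlink(a) →   free=[...........]
after create(c) → c:[0]  free=[F..........]
after append(c, 2) → c:[0, 1, 2]  free=[FFF........]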